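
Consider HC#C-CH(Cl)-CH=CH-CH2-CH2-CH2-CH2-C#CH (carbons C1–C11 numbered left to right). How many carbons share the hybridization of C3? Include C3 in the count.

C3 is sp3 (only σ bonds).
C1: sp
C2: sp
C3: sp3 ✓
C4: sp2
C5: sp2
C6: sp3 ✓
C7: sp3 ✓
C8: sp3 ✓
C9: sp3 ✓
C10: sp
C11: sp
5 carbons are sp3.

5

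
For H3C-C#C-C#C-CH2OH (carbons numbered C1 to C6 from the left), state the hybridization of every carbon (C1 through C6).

C1 sp3, C2 sp, C3 sp, C4 sp, C5 sp, C6 sp3

C1: 4 σ bonds — 4 electron domains, sp3.
C2 is sp: 2 σ bonds, plus two π bonds, 2 electron-density regions.
C3 has 2 σ bonds, plus two π bonds: steric number 2 → sp.
C4 is sp: 2 σ bonds, plus two π bonds, 2 electron-density regions.
C5: 2 σ bonds, plus two π bonds — 2 electron domains, sp.
C6 carries 4 σ bonds, giving a steric number of 4, so it is sp3.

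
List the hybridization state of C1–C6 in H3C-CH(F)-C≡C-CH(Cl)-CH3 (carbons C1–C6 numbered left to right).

C1: 4 σ bonds — 4 electron domains, sp3.
C2 has 4 σ bonds: steric number 4 → sp3.
C3: 2 σ bonds, plus two π bonds — 2 electron domains, sp.
C4: 2 σ bonds, plus two π bonds; 2 regions of electron density → sp.
C5: 4 σ bonds; 4 regions of electron density → sp3.
C6: 4 σ bonds — 4 electron domains, sp3.

C1 sp3, C2 sp3, C3 sp, C4 sp, C5 sp3, C6 sp3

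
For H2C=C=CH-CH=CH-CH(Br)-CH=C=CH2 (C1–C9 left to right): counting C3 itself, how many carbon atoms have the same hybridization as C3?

6

C3 is sp2 (one π bond).
C1: sp2 ✓
C2: sp
C3: sp2 ✓
C4: sp2 ✓
C5: sp2 ✓
C6: sp3
C7: sp2 ✓
C8: sp
C9: sp2 ✓
6 carbons are sp2.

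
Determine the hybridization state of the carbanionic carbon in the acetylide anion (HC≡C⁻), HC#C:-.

sp

One σ bond + one lone pair = steric number 2 → sp.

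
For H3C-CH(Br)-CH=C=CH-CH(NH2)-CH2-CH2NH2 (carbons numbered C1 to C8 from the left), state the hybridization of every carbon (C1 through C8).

C1 sp3, C2 sp3, C3 sp2, C4 sp, C5 sp2, C6 sp3, C7 sp3, C8 sp3

C1: 4 σ bonds — 4 electron domains, sp3.
C2 has 4 σ bonds: steric number 4 → sp3.
C3 carries 3 σ bonds, plus one π bond, giving a steric number of 3, so it is sp2.
C4 is sp: 2 σ bonds, plus two π bonds, 2 electron-density regions.
C5 — 3 σ bonds, plus one π bond. Steric number 3, so sp2.
C6 is sp3: 4 σ bonds, 4 electron-density regions.
C7 carries 4 σ bonds, giving a steric number of 4, so it is sp3.
C8 (4 σ bonds) has steric number 4: sp3.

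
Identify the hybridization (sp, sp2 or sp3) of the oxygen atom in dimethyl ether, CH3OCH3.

Two σ bonds + two lone pairs = steric number 4 → sp3.

sp³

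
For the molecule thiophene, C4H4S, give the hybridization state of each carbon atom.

Each carbon atom — 3 σ bonds, plus one π bond. Steric number 3, so sp2.

sp^2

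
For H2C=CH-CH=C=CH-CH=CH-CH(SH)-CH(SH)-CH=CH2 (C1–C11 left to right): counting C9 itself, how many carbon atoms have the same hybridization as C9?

C9 is sp3 (only σ bonds).
C1: sp2
C2: sp2
C3: sp2
C4: sp
C5: sp2
C6: sp2
C7: sp2
C8: sp3 ✓
C9: sp3 ✓
C10: sp2
C11: sp2
2 carbons are sp3.

2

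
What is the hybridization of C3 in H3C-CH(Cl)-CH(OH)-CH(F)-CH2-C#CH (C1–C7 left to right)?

sp³

C3: 4 σ bonds; 4 regions of electron density → sp3.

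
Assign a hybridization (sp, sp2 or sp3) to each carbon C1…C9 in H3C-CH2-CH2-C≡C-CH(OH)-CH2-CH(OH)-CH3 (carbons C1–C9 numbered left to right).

C1 sp3, C2 sp3, C3 sp3, C4 sp, C5 sp, C6 sp3, C7 sp3, C8 sp3, C9 sp3

C1 has 4 σ bonds: steric number 4 → sp3.
C2: 4 σ bonds — 4 electron domains, sp3.
C3: 4 σ bonds; 4 regions of electron density → sp3.
C4 (2 σ bonds, plus two π bonds) has steric number 2: sp.
C5 has 2 σ bonds, plus two π bonds: steric number 2 → sp.
C6 carries 4 σ bonds, giving a steric number of 4, so it is sp3.
C7 — 4 σ bonds. Steric number 4, so sp3.
C8 — 4 σ bonds. Steric number 4, so sp3.
C9: 4 σ bonds — 4 electron domains, sp3.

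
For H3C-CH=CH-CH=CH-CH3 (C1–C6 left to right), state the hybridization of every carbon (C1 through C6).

C1 sp3, C2 sp2, C3 sp2, C4 sp2, C5 sp2, C6 sp3

C1: 4 σ bonds — 4 electron domains, sp3.
C2 — 3 σ bonds, plus one π bond. Steric number 3, so sp2.
C3 has 3 σ bonds, plus one π bond: steric number 3 → sp2.
C4: 3 σ bonds, plus one π bond; 3 regions of electron density → sp2.
C5 is sp2: 3 σ bonds, plus one π bond, 3 electron-density regions.
C6 has 4 σ bonds: steric number 4 → sp3.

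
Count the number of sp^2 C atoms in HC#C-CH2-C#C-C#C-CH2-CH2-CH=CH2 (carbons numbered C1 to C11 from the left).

C1: sp
C2: sp
C3: sp3
C4: sp
C5: sp
C6: sp
C7: sp
C8: sp3
C9: sp3
C10: sp2 ✓
C11: sp2 ✓
C10, C11 → 2 sp2 carbons.

2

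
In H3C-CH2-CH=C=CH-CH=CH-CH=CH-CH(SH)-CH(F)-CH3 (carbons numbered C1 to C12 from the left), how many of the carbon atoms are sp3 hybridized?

5

C1: sp3 ✓
C2: sp3 ✓
C3: sp2
C4: sp
C5: sp2
C6: sp2
C7: sp2
C8: sp2
C9: sp2
C10: sp3 ✓
C11: sp3 ✓
C12: sp3 ✓
C1, C2, C10, C11, C12 → 5 sp3 carbons.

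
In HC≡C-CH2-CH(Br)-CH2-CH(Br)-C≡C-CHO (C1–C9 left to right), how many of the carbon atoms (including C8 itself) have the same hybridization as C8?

4

C8 is sp (two π bonds).
C1: sp ✓
C2: sp ✓
C3: sp3
C4: sp3
C5: sp3
C6: sp3
C7: sp ✓
C8: sp ✓
C9: sp2
4 carbons are sp.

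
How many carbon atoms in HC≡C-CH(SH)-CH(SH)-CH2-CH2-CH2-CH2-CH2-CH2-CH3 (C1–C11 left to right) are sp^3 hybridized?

C1: sp
C2: sp
C3: sp3 ✓
C4: sp3 ✓
C5: sp3 ✓
C6: sp3 ✓
C7: sp3 ✓
C8: sp3 ✓
C9: sp3 ✓
C10: sp3 ✓
C11: sp3 ✓
C3, C4, C5, C6, C7, C8, C9, C10, C11 → 9 sp3 carbons.

9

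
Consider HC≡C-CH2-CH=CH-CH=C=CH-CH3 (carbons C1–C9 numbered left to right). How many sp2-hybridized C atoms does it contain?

C1: sp
C2: sp
C3: sp3
C4: sp2 ✓
C5: sp2 ✓
C6: sp2 ✓
C7: sp
C8: sp2 ✓
C9: sp3
C4, C5, C6, C8 → 4 sp2 carbons.

4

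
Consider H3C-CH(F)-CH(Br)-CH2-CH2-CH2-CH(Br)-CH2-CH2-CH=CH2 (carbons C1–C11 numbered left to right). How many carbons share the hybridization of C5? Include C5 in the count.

C5 is sp3 (only σ bonds).
C1: sp3 ✓
C2: sp3 ✓
C3: sp3 ✓
C4: sp3 ✓
C5: sp3 ✓
C6: sp3 ✓
C7: sp3 ✓
C8: sp3 ✓
C9: sp3 ✓
C10: sp2
C11: sp2
9 carbons are sp3.

9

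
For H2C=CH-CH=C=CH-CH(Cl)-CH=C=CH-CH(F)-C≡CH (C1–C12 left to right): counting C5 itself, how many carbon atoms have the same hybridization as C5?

C5 is sp2 (one π bond).
C1: sp2 ✓
C2: sp2 ✓
C3: sp2 ✓
C4: sp
C5: sp2 ✓
C6: sp3
C7: sp2 ✓
C8: sp
C9: sp2 ✓
C10: sp3
C11: sp
C12: sp
6 carbons are sp2.

6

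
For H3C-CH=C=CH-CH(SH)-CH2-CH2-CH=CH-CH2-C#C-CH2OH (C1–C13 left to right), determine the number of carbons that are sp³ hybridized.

C1: sp3 ✓
C2: sp2
C3: sp
C4: sp2
C5: sp3 ✓
C6: sp3 ✓
C7: sp3 ✓
C8: sp2
C9: sp2
C10: sp3 ✓
C11: sp
C12: sp
C13: sp3 ✓
C1, C5, C6, C7, C10, C13 → 6 sp3 carbons.

6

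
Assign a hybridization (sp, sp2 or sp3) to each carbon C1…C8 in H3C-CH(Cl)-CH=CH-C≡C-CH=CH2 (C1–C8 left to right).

C1 has 4 σ bonds: steric number 4 → sp3.
C2 — 4 σ bonds. Steric number 4, so sp3.
C3 is sp2: 3 σ bonds, plus one π bond, 3 electron-density regions.
C4 is sp2: 3 σ bonds, plus one π bond, 3 electron-density regions.
C5 has 2 σ bonds, plus two π bonds: steric number 2 → sp.
C6: 2 σ bonds, plus two π bonds; 2 regions of electron density → sp.
C7 (3 σ bonds, plus one π bond) has steric number 3: sp2.
C8: 3 σ bonds, plus one π bond — 3 electron domains, sp2.

C1 sp3, C2 sp3, C3 sp2, C4 sp2, C5 sp, C6 sp, C7 sp2, C8 sp2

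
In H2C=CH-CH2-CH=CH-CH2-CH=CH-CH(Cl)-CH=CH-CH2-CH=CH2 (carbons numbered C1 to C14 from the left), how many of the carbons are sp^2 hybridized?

C1: sp2 ✓
C2: sp2 ✓
C3: sp3
C4: sp2 ✓
C5: sp2 ✓
C6: sp3
C7: sp2 ✓
C8: sp2 ✓
C9: sp3
C10: sp2 ✓
C11: sp2 ✓
C12: sp3
C13: sp2 ✓
C14: sp2 ✓
C1, C2, C4, C5, C7, C8, C10, C11, C13, C14 → 10 sp2 carbons.

10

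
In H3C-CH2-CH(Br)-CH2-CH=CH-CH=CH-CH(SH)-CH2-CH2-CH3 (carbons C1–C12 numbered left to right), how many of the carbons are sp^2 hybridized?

4

C1: sp3
C2: sp3
C3: sp3
C4: sp3
C5: sp2 ✓
C6: sp2 ✓
C7: sp2 ✓
C8: sp2 ✓
C9: sp3
C10: sp3
C11: sp3
C12: sp3
C5, C6, C7, C8 → 4 sp2 carbons.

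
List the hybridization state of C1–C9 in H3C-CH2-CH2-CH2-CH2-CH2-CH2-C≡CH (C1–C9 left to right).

C1 sp3, C2 sp3, C3 sp3, C4 sp3, C5 sp3, C6 sp3, C7 sp3, C8 sp, C9 sp

C1 is sp3: 4 σ bonds, 4 electron-density regions.
C2 has 4 σ bonds: steric number 4 → sp3.
C3: 4 σ bonds; 4 regions of electron density → sp3.
C4 carries 4 σ bonds, giving a steric number of 4, so it is sp3.
C5 — 4 σ bonds. Steric number 4, so sp3.
C6 — 4 σ bonds. Steric number 4, so sp3.
C7: 4 σ bonds — 4 electron domains, sp3.
C8 (2 σ bonds, plus two π bonds) has steric number 2: sp.
C9 is sp: 2 σ bonds, plus two π bonds, 2 electron-density regions.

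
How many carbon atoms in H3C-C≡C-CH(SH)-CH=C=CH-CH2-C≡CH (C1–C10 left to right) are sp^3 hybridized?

3

C1: sp3 ✓
C2: sp
C3: sp
C4: sp3 ✓
C5: sp2
C6: sp
C7: sp2
C8: sp3 ✓
C9: sp
C10: sp
C1, C4, C8 → 3 sp3 carbons.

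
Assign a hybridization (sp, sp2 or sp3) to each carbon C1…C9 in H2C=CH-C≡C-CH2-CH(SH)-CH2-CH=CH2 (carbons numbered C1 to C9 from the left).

C1 has 3 σ bonds, plus one π bond: steric number 3 → sp2.
C2 carries 3 σ bonds, plus one π bond, giving a steric number of 3, so it is sp2.
C3 has 2 σ bonds, plus two π bonds: steric number 2 → sp.
C4 carries 2 σ bonds, plus two π bonds, giving a steric number of 2, so it is sp.
C5 has 4 σ bonds: steric number 4 → sp3.
C6 is sp3: 4 σ bonds, 4 electron-density regions.
C7 is sp3: 4 σ bonds, 4 electron-density regions.
C8 has 3 σ bonds, plus one π bond: steric number 3 → sp2.
C9: 3 σ bonds, plus one π bond — 3 electron domains, sp2.

C1 sp2, C2 sp2, C3 sp, C4 sp, C5 sp3, C6 sp3, C7 sp3, C8 sp2, C9 sp2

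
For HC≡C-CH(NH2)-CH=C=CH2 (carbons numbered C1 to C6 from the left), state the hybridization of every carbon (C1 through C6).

C1 sp, C2 sp, C3 sp3, C4 sp2, C5 sp, C6 sp2

C1: 2 σ bonds, plus two π bonds; 2 regions of electron density → sp.
C2 — 2 σ bonds, plus two π bonds. Steric number 2, so sp.
C3 has 4 σ bonds: steric number 4 → sp3.
C4 carries 3 σ bonds, plus one π bond, giving a steric number of 3, so it is sp2.
C5: 2 σ bonds, plus two π bonds — 2 electron domains, sp.
C6 (3 σ bonds, plus one π bond) has steric number 3: sp2.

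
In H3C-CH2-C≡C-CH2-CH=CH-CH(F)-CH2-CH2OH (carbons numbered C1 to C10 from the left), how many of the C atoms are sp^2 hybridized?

2

C1: sp3
C2: sp3
C3: sp
C4: sp
C5: sp3
C6: sp2 ✓
C7: sp2 ✓
C8: sp3
C9: sp3
C10: sp3
C6, C7 → 2 sp2 carbons.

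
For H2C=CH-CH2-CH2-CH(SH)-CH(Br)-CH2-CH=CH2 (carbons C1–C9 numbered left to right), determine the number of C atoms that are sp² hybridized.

C1: sp2 ✓
C2: sp2 ✓
C3: sp3
C4: sp3
C5: sp3
C6: sp3
C7: sp3
C8: sp2 ✓
C9: sp2 ✓
C1, C2, C8, C9 → 4 sp2 carbons.

4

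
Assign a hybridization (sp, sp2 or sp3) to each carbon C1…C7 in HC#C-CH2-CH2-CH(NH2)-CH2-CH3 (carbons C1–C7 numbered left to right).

C1 sp, C2 sp, C3 sp3, C4 sp3, C5 sp3, C6 sp3, C7 sp3

C1 is sp: 2 σ bonds, plus two π bonds, 2 electron-density regions.
C2 carries 2 σ bonds, plus two π bonds, giving a steric number of 2, so it is sp.
C3: 4 σ bonds — 4 electron domains, sp3.
C4 carries 4 σ bonds, giving a steric number of 4, so it is sp3.
C5: 4 σ bonds; 4 regions of electron density → sp3.
C6 — 4 σ bonds. Steric number 4, so sp3.
C7 is sp3: 4 σ bonds, 4 electron-density regions.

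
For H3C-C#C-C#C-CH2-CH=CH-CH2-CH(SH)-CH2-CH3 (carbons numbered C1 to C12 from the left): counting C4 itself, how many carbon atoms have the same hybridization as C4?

C4 is sp (two π bonds).
C1: sp3
C2: sp ✓
C3: sp ✓
C4: sp ✓
C5: sp ✓
C6: sp3
C7: sp2
C8: sp2
C9: sp3
C10: sp3
C11: sp3
C12: sp3
4 carbons are sp.

4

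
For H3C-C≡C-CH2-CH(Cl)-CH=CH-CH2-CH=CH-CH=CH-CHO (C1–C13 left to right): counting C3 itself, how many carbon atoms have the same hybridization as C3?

2

C3 is sp (two π bonds).
C1: sp3
C2: sp ✓
C3: sp ✓
C4: sp3
C5: sp3
C6: sp2
C7: sp2
C8: sp3
C9: sp2
C10: sp2
C11: sp2
C12: sp2
C13: sp2
2 carbons are sp.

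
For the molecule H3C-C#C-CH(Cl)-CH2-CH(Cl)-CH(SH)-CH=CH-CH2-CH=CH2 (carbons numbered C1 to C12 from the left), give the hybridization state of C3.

sp

C3: 2 σ bonds, plus two π bonds; 2 regions of electron density → sp.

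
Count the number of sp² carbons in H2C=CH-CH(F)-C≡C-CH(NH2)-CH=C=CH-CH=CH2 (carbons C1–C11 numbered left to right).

6

C1: sp2 ✓
C2: sp2 ✓
C3: sp3
C4: sp
C5: sp
C6: sp3
C7: sp2 ✓
C8: sp
C9: sp2 ✓
C10: sp2 ✓
C11: sp2 ✓
C1, C2, C7, C9, C10, C11 → 6 sp2 carbons.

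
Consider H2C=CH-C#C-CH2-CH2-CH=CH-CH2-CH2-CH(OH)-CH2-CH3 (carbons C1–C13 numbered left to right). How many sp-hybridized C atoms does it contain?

2

C1: sp2
C2: sp2
C3: sp ✓
C4: sp ✓
C5: sp3
C6: sp3
C7: sp2
C8: sp2
C9: sp3
C10: sp3
C11: sp3
C12: sp3
C13: sp3
C3, C4 → 2 sp carbons.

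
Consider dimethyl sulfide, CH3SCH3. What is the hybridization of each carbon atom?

Each carbon atom has 4 σ bonds: steric number 4 → sp3.

sp^3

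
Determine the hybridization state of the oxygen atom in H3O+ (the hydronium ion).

sp^3

Three σ bonds + one lone pair = steric number 4 → sp3.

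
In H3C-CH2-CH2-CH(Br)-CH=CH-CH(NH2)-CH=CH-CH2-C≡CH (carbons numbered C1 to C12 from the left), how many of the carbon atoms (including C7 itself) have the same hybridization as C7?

6

C7 is sp3 (only σ bonds).
C1: sp3 ✓
C2: sp3 ✓
C3: sp3 ✓
C4: sp3 ✓
C5: sp2
C6: sp2
C7: sp3 ✓
C8: sp2
C9: sp2
C10: sp3 ✓
C11: sp
C12: sp
6 carbons are sp3.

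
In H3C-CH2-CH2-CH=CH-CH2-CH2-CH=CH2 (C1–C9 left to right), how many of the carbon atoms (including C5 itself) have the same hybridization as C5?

4

C5 is sp2 (one π bond).
C1: sp3
C2: sp3
C3: sp3
C4: sp2 ✓
C5: sp2 ✓
C6: sp3
C7: sp3
C8: sp2 ✓
C9: sp2 ✓
4 carbons are sp2.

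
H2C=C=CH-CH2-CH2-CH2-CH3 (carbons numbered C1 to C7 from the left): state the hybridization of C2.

C2 carries 2 σ bonds, plus two π bonds, giving a steric number of 2, so it is sp.

sp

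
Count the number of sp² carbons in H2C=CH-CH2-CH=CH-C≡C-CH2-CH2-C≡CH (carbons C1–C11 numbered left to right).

4

C1: sp2 ✓
C2: sp2 ✓
C3: sp3
C4: sp2 ✓
C5: sp2 ✓
C6: sp
C7: sp
C8: sp3
C9: sp3
C10: sp
C11: sp
C1, C2, C4, C5 → 4 sp2 carbons.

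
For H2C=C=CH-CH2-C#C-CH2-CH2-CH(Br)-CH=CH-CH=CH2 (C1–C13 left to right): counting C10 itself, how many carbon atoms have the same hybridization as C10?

C10 is sp2 (one π bond).
C1: sp2 ✓
C2: sp
C3: sp2 ✓
C4: sp3
C5: sp
C6: sp
C7: sp3
C8: sp3
C9: sp3
C10: sp2 ✓
C11: sp2 ✓
C12: sp2 ✓
C13: sp2 ✓
6 carbons are sp2.

6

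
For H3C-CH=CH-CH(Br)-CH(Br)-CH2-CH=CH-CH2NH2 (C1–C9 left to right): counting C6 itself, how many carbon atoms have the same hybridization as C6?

C6 is sp3 (only σ bonds).
C1: sp3 ✓
C2: sp2
C3: sp2
C4: sp3 ✓
C5: sp3 ✓
C6: sp3 ✓
C7: sp2
C8: sp2
C9: sp3 ✓
5 carbons are sp3.

5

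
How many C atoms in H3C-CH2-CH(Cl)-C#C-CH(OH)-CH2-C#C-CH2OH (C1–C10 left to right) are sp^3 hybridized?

C1: sp3 ✓
C2: sp3 ✓
C3: sp3 ✓
C4: sp
C5: sp
C6: sp3 ✓
C7: sp3 ✓
C8: sp
C9: sp
C10: sp3 ✓
C1, C2, C3, C6, C7, C10 → 6 sp3 carbons.

6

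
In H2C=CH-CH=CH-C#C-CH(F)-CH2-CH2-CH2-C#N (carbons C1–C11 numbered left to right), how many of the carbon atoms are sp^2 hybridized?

C1: sp2 ✓
C2: sp2 ✓
C3: sp2 ✓
C4: sp2 ✓
C5: sp
C6: sp
C7: sp3
C8: sp3
C9: sp3
C10: sp3
C11: sp
C1, C2, C3, C4 → 4 sp2 carbons.

4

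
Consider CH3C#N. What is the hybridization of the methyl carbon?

The methyl carbon has 4 σ bonds: steric number 4 → sp3.

sp³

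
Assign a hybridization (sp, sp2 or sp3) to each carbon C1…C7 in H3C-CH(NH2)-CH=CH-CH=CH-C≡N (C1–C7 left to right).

C1 — 4 σ bonds. Steric number 4, so sp3.
C2 — 4 σ bonds. Steric number 4, so sp3.
C3 — 3 σ bonds, plus one π bond. Steric number 3, so sp2.
C4 has 3 σ bonds, plus one π bond: steric number 3 → sp2.
C5: 3 σ bonds, plus one π bond — 3 electron domains, sp2.
C6: 3 σ bonds, plus one π bond — 3 electron domains, sp2.
C7 has 2 σ bonds, plus two π bonds: steric number 2 → sp.

C1 sp3, C2 sp3, C3 sp2, C4 sp2, C5 sp2, C6 sp2, C7 sp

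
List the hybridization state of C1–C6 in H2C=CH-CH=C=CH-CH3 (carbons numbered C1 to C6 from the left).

C1 sp2, C2 sp2, C3 sp2, C4 sp, C5 sp2, C6 sp3

C1 carries 3 σ bonds, plus one π bond, giving a steric number of 3, so it is sp2.
C2 is sp2: 3 σ bonds, plus one π bond, 3 electron-density regions.
C3 has 3 σ bonds, plus one π bond: steric number 3 → sp2.
C4 has 2 σ bonds, plus two π bonds: steric number 2 → sp.
C5 is sp2: 3 σ bonds, plus one π bond, 3 electron-density regions.
C6: 4 σ bonds; 4 regions of electron density → sp3.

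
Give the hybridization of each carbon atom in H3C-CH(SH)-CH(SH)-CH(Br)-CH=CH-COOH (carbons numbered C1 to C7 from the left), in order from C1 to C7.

C1: 4 σ bonds — 4 electron domains, sp3.
C2: 4 σ bonds — 4 electron domains, sp3.
C3 — 4 σ bonds. Steric number 4, so sp3.
C4 is sp3: 4 σ bonds, 4 electron-density regions.
C5 is sp2: 3 σ bonds, plus one π bond, 3 electron-density regions.
C6 has 3 σ bonds, plus one π bond: steric number 3 → sp2.
C7 is sp2: 3 σ bonds, plus one π bond, 3 electron-density regions.

C1 sp3, C2 sp3, C3 sp3, C4 sp3, C5 sp2, C6 sp2, C7 sp2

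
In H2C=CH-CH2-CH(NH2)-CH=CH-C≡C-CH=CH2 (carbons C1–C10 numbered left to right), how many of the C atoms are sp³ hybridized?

2

C1: sp2
C2: sp2
C3: sp3 ✓
C4: sp3 ✓
C5: sp2
C6: sp2
C7: sp
C8: sp
C9: sp2
C10: sp2
C3, C4 → 2 sp3 carbons.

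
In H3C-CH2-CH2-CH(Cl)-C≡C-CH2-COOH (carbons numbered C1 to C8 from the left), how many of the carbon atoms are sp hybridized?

2

C1: sp3
C2: sp3
C3: sp3
C4: sp3
C5: sp ✓
C6: sp ✓
C7: sp3
C8: sp2
C5, C6 → 2 sp carbons.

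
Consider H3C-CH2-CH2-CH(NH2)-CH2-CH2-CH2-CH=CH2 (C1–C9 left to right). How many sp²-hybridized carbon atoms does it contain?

2

C1: sp3
C2: sp3
C3: sp3
C4: sp3
C5: sp3
C6: sp3
C7: sp3
C8: sp2 ✓
C9: sp2 ✓
C8, C9 → 2 sp2 carbons.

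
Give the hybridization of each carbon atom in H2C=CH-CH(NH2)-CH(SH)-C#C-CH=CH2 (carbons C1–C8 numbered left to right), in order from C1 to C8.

C1 sp2, C2 sp2, C3 sp3, C4 sp3, C5 sp, C6 sp, C7 sp2, C8 sp2

C1 (3 σ bonds, plus one π bond) has steric number 3: sp2.
C2: 3 σ bonds, plus one π bond; 3 regions of electron density → sp2.
C3: 4 σ bonds; 4 regions of electron density → sp3.
C4 is sp3: 4 σ bonds, 4 electron-density regions.
C5 — 2 σ bonds, plus two π bonds. Steric number 2, so sp.
C6 — 2 σ bonds, plus two π bonds. Steric number 2, so sp.
C7 has 3 σ bonds, plus one π bond: steric number 3 → sp2.
C8: 3 σ bonds, plus one π bond — 3 electron domains, sp2.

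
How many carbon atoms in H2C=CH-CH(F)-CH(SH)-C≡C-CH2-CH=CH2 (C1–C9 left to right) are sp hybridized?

2

C1: sp2
C2: sp2
C3: sp3
C4: sp3
C5: sp ✓
C6: sp ✓
C7: sp3
C8: sp2
C9: sp2
C5, C6 → 2 sp carbons.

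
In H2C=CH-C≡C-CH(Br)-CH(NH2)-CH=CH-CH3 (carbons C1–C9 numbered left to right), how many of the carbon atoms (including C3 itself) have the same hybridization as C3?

C3 is sp (two π bonds).
C1: sp2
C2: sp2
C3: sp ✓
C4: sp ✓
C5: sp3
C6: sp3
C7: sp2
C8: sp2
C9: sp3
2 carbons are sp.

2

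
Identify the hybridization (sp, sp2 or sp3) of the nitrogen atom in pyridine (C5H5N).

sp^2

N has two σ bonds and one lone pair in the ring plane (steric number 3 → sp2); its p orbital contributes one electron to the aromatic π system via the C=N double bond.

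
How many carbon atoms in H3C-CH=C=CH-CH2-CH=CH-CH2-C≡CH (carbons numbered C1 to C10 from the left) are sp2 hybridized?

4

C1: sp3
C2: sp2 ✓
C3: sp
C4: sp2 ✓
C5: sp3
C6: sp2 ✓
C7: sp2 ✓
C8: sp3
C9: sp
C10: sp
C2, C4, C6, C7 → 4 sp2 carbons.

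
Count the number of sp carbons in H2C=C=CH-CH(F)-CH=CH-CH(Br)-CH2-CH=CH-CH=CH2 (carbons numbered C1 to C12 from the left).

1

C1: sp2
C2: sp ✓
C3: sp2
C4: sp3
C5: sp2
C6: sp2
C7: sp3
C8: sp3
C9: sp2
C10: sp2
C11: sp2
C12: sp2
C2 → 1 sp carbon.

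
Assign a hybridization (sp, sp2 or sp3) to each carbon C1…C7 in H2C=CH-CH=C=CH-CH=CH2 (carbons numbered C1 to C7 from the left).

C1 sp2, C2 sp2, C3 sp2, C4 sp, C5 sp2, C6 sp2, C7 sp2

C1 is sp2: 3 σ bonds, plus one π bond, 3 electron-density regions.
C2 is sp2: 3 σ bonds, plus one π bond, 3 electron-density regions.
C3: 3 σ bonds, plus one π bond; 3 regions of electron density → sp2.
C4 — 2 σ bonds, plus two π bonds. Steric number 2, so sp.
C5 carries 3 σ bonds, plus one π bond, giving a steric number of 3, so it is sp2.
C6 is sp2: 3 σ bonds, plus one π bond, 3 electron-density regions.
C7: 3 σ bonds, plus one π bond; 3 regions of electron density → sp2.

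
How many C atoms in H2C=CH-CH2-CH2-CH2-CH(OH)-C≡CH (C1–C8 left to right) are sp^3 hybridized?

4

C1: sp2
C2: sp2
C3: sp3 ✓
C4: sp3 ✓
C5: sp3 ✓
C6: sp3 ✓
C7: sp
C8: sp
C3, C4, C5, C6 → 4 sp3 carbons.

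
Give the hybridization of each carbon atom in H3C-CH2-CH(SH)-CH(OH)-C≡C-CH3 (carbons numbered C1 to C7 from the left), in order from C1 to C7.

C1 carries 4 σ bonds, giving a steric number of 4, so it is sp3.
C2 carries 4 σ bonds, giving a steric number of 4, so it is sp3.
C3 — 4 σ bonds. Steric number 4, so sp3.
C4 (4 σ bonds) has steric number 4: sp3.
C5 — 2 σ bonds, plus two π bonds. Steric number 2, so sp.
C6 (2 σ bonds, plus two π bonds) has steric number 2: sp.
C7 carries 4 σ bonds, giving a steric number of 4, so it is sp3.

C1 sp3, C2 sp3, C3 sp3, C4 sp3, C5 sp, C6 sp, C7 sp3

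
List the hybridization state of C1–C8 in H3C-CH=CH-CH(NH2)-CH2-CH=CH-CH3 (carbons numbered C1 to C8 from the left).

C1 has 4 σ bonds: steric number 4 → sp3.
C2 carries 3 σ bonds, plus one π bond, giving a steric number of 3, so it is sp2.
C3: 3 σ bonds, plus one π bond — 3 electron domains, sp2.
C4 has 4 σ bonds: steric number 4 → sp3.
C5: 4 σ bonds — 4 electron domains, sp3.
C6 (3 σ bonds, plus one π bond) has steric number 3: sp2.
C7 (3 σ bonds, plus one π bond) has steric number 3: sp2.
C8 carries 4 σ bonds, giving a steric number of 4, so it is sp3.

C1 sp3, C2 sp2, C3 sp2, C4 sp3, C5 sp3, C6 sp2, C7 sp2, C8 sp3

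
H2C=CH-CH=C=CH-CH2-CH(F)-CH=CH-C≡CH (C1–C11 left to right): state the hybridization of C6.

C6 — 4 σ bonds. Steric number 4, so sp3.

sp^3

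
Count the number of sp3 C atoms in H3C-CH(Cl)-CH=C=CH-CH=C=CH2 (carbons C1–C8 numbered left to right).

2

C1: sp3 ✓
C2: sp3 ✓
C3: sp2
C4: sp
C5: sp2
C6: sp2
C7: sp
C8: sp2
C1, C2 → 2 sp3 carbons.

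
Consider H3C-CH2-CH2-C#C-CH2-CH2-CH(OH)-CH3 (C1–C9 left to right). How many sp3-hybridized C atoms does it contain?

C1: sp3 ✓
C2: sp3 ✓
C3: sp3 ✓
C4: sp
C5: sp
C6: sp3 ✓
C7: sp3 ✓
C8: sp3 ✓
C9: sp3 ✓
C1, C2, C3, C6, C7, C8, C9 → 7 sp3 carbons.

7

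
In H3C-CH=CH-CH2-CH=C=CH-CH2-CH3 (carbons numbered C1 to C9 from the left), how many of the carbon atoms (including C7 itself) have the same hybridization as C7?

C7 is sp2 (one π bond).
C1: sp3
C2: sp2 ✓
C3: sp2 ✓
C4: sp3
C5: sp2 ✓
C6: sp
C7: sp2 ✓
C8: sp3
C9: sp3
4 carbons are sp2.

4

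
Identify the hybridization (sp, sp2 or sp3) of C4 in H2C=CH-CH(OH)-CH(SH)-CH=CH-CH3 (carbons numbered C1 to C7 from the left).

sp3

C4 carries 4 σ bonds, giving a steric number of 4, so it is sp3.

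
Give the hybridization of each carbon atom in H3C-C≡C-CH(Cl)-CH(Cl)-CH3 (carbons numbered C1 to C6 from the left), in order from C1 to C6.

C1 carries 4 σ bonds, giving a steric number of 4, so it is sp3.
C2: 2 σ bonds, plus two π bonds — 2 electron domains, sp.
C3 (2 σ bonds, plus two π bonds) has steric number 2: sp.
C4 has 4 σ bonds: steric number 4 → sp3.
C5: 4 σ bonds — 4 electron domains, sp3.
C6 — 4 σ bonds. Steric number 4, so sp3.

C1 sp3, C2 sp, C3 sp, C4 sp3, C5 sp3, C6 sp3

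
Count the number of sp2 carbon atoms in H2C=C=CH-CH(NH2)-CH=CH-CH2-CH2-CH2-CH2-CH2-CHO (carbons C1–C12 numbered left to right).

C1: sp2 ✓
C2: sp
C3: sp2 ✓
C4: sp3
C5: sp2 ✓
C6: sp2 ✓
C7: sp3
C8: sp3
C9: sp3
C10: sp3
C11: sp3
C12: sp2 ✓
C1, C3, C5, C6, C12 → 5 sp2 carbons.

5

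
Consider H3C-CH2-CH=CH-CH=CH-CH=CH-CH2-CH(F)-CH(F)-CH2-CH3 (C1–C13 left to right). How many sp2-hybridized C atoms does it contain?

C1: sp3
C2: sp3
C3: sp2 ✓
C4: sp2 ✓
C5: sp2 ✓
C6: sp2 ✓
C7: sp2 ✓
C8: sp2 ✓
C9: sp3
C10: sp3
C11: sp3
C12: sp3
C13: sp3
C3, C4, C5, C6, C7, C8 → 6 sp2 carbons.

6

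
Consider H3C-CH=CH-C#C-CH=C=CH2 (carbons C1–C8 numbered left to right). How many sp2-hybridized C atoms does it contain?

4

C1: sp3
C2: sp2 ✓
C3: sp2 ✓
C4: sp
C5: sp
C6: sp2 ✓
C7: sp
C8: sp2 ✓
C2, C3, C6, C8 → 4 sp2 carbons.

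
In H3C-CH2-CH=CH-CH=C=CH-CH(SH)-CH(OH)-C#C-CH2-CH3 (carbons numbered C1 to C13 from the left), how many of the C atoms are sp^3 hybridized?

6

C1: sp3 ✓
C2: sp3 ✓
C3: sp2
C4: sp2
C5: sp2
C6: sp
C7: sp2
C8: sp3 ✓
C9: sp3 ✓
C10: sp
C11: sp
C12: sp3 ✓
C13: sp3 ✓
C1, C2, C8, C9, C12, C13 → 6 sp3 carbons.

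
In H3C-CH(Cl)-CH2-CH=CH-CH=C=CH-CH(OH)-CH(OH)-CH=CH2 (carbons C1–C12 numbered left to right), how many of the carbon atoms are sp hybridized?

C1: sp3
C2: sp3
C3: sp3
C4: sp2
C5: sp2
C6: sp2
C7: sp ✓
C8: sp2
C9: sp3
C10: sp3
C11: sp2
C12: sp2
C7 → 1 sp carbon.

1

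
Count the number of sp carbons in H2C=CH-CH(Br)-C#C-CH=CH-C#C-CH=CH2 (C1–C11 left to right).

4

C1: sp2
C2: sp2
C3: sp3
C4: sp ✓
C5: sp ✓
C6: sp2
C7: sp2
C8: sp ✓
C9: sp ✓
C10: sp2
C11: sp2
C4, C5, C8, C9 → 4 sp carbons.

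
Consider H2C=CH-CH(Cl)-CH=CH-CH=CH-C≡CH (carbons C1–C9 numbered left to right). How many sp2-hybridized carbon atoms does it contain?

6

C1: sp2 ✓
C2: sp2 ✓
C3: sp3
C4: sp2 ✓
C5: sp2 ✓
C6: sp2 ✓
C7: sp2 ✓
C8: sp
C9: sp
C1, C2, C4, C5, C6, C7 → 6 sp2 carbons.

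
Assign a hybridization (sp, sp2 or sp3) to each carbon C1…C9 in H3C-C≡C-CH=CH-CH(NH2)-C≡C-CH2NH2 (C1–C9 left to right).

C1 carries 4 σ bonds, giving a steric number of 4, so it is sp3.
C2 — 2 σ bonds, plus two π bonds. Steric number 2, so sp.
C3 has 2 σ bonds, plus two π bonds: steric number 2 → sp.
C4 has 3 σ bonds, plus one π bond: steric number 3 → sp2.
C5 is sp2: 3 σ bonds, plus one π bond, 3 electron-density regions.
C6 has 4 σ bonds: steric number 4 → sp3.
C7 (2 σ bonds, plus two π bonds) has steric number 2: sp.
C8 is sp: 2 σ bonds, plus two π bonds, 2 electron-density regions.
C9 carries 4 σ bonds, giving a steric number of 4, so it is sp3.

C1 sp3, C2 sp, C3 sp, C4 sp2, C5 sp2, C6 sp3, C7 sp, C8 sp, C9 sp3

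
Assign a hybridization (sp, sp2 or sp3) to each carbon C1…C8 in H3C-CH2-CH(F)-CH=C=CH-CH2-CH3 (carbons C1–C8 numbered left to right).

C1 sp3, C2 sp3, C3 sp3, C4 sp2, C5 sp, C6 sp2, C7 sp3, C8 sp3

C1 — 4 σ bonds. Steric number 4, so sp3.
C2: 4 σ bonds — 4 electron domains, sp3.
C3 (4 σ bonds) has steric number 4: sp3.
C4: 3 σ bonds, plus one π bond — 3 electron domains, sp2.
C5 carries 2 σ bonds, plus two π bonds, giving a steric number of 2, so it is sp.
C6 has 3 σ bonds, plus one π bond: steric number 3 → sp2.
C7 carries 4 σ bonds, giving a steric number of 4, so it is sp3.
C8: 4 σ bonds — 4 electron domains, sp3.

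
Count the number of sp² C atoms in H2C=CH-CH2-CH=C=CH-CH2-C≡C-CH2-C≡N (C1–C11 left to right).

4

C1: sp2 ✓
C2: sp2 ✓
C3: sp3
C4: sp2 ✓
C5: sp
C6: sp2 ✓
C7: sp3
C8: sp
C9: sp
C10: sp3
C11: sp
C1, C2, C4, C6 → 4 sp2 carbons.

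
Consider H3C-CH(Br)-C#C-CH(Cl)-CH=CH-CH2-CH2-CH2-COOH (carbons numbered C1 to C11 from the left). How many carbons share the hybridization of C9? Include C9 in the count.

C9 is sp3 (only σ bonds).
C1: sp3 ✓
C2: sp3 ✓
C3: sp
C4: sp
C5: sp3 ✓
C6: sp2
C7: sp2
C8: sp3 ✓
C9: sp3 ✓
C10: sp3 ✓
C11: sp2
6 carbons are sp3.

6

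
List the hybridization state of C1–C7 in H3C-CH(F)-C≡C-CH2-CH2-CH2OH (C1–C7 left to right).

C1 sp3, C2 sp3, C3 sp, C4 sp, C5 sp3, C6 sp3, C7 sp3

C1: 4 σ bonds; 4 regions of electron density → sp3.
C2 has 4 σ bonds: steric number 4 → sp3.
C3 is sp: 2 σ bonds, plus two π bonds, 2 electron-density regions.
C4 has 2 σ bonds, plus two π bonds: steric number 2 → sp.
C5 (4 σ bonds) has steric number 4: sp3.
C6: 4 σ bonds — 4 electron domains, sp3.
C7 (4 σ bonds) has steric number 4: sp3.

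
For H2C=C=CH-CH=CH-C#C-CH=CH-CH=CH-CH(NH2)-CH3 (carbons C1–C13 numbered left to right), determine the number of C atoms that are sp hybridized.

C1: sp2
C2: sp ✓
C3: sp2
C4: sp2
C5: sp2
C6: sp ✓
C7: sp ✓
C8: sp2
C9: sp2
C10: sp2
C11: sp2
C12: sp3
C13: sp3
C2, C6, C7 → 3 sp carbons.

3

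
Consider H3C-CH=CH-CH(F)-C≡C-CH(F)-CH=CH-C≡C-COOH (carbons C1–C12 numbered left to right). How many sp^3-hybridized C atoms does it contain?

C1: sp3 ✓
C2: sp2
C3: sp2
C4: sp3 ✓
C5: sp
C6: sp
C7: sp3 ✓
C8: sp2
C9: sp2
C10: sp
C11: sp
C12: sp2
C1, C4, C7 → 3 sp3 carbons.

3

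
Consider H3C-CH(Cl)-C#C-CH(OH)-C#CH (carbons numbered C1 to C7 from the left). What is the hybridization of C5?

C5 (4 σ bonds) has steric number 4: sp3.

sp3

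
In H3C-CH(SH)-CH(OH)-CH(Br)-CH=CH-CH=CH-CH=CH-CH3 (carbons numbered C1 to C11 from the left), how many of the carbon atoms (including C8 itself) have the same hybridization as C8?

6

C8 is sp2 (one π bond).
C1: sp3
C2: sp3
C3: sp3
C4: sp3
C5: sp2 ✓
C6: sp2 ✓
C7: sp2 ✓
C8: sp2 ✓
C9: sp2 ✓
C10: sp2 ✓
C11: sp3
6 carbons are sp2.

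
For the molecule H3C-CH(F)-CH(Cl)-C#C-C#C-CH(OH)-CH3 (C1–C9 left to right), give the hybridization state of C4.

C4: 2 σ bonds, plus two π bonds; 2 regions of electron density → sp.

sp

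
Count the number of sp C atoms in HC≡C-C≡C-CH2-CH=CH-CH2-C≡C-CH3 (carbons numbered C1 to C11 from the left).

C1: sp ✓
C2: sp ✓
C3: sp ✓
C4: sp ✓
C5: sp3
C6: sp2
C7: sp2
C8: sp3
C9: sp ✓
C10: sp ✓
C11: sp3
C1, C2, C3, C4, C9, C10 → 6 sp carbons.

6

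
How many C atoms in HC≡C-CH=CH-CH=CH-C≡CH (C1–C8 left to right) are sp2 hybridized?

C1: sp
C2: sp
C3: sp2 ✓
C4: sp2 ✓
C5: sp2 ✓
C6: sp2 ✓
C7: sp
C8: sp
C3, C4, C5, C6 → 4 sp2 carbons.

4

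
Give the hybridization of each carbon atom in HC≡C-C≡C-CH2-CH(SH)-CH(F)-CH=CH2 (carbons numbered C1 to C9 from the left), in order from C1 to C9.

C1 sp, C2 sp, C3 sp, C4 sp, C5 sp3, C6 sp3, C7 sp3, C8 sp2, C9 sp2

C1 — 2 σ bonds, plus two π bonds. Steric number 2, so sp.
C2 is sp: 2 σ bonds, plus two π bonds, 2 electron-density regions.
C3 has 2 σ bonds, plus two π bonds: steric number 2 → sp.
C4: 2 σ bonds, plus two π bonds — 2 electron domains, sp.
C5: 4 σ bonds; 4 regions of electron density → sp3.
C6 — 4 σ bonds. Steric number 4, so sp3.
C7 is sp3: 4 σ bonds, 4 electron-density regions.
C8 has 3 σ bonds, plus one π bond: steric number 3 → sp2.
C9 has 3 σ bonds, plus one π bond: steric number 3 → sp2.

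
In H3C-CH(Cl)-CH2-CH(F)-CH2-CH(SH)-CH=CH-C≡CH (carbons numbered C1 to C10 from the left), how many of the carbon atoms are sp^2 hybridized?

2

C1: sp3
C2: sp3
C3: sp3
C4: sp3
C5: sp3
C6: sp3
C7: sp2 ✓
C8: sp2 ✓
C9: sp
C10: sp
C7, C8 → 2 sp2 carbons.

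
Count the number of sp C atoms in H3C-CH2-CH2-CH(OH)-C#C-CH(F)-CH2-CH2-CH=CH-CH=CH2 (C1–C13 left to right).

C1: sp3
C2: sp3
C3: sp3
C4: sp3
C5: sp ✓
C6: sp ✓
C7: sp3
C8: sp3
C9: sp3
C10: sp2
C11: sp2
C12: sp2
C13: sp2
C5, C6 → 2 sp carbons.

2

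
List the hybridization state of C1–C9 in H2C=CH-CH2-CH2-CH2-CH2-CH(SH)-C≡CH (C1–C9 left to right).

C1 sp2, C2 sp2, C3 sp3, C4 sp3, C5 sp3, C6 sp3, C7 sp3, C8 sp, C9 sp

C1 (3 σ bonds, plus one π bond) has steric number 3: sp2.
C2: 3 σ bonds, plus one π bond; 3 regions of electron density → sp2.
C3 has 4 σ bonds: steric number 4 → sp3.
C4 carries 4 σ bonds, giving a steric number of 4, so it is sp3.
C5: 4 σ bonds; 4 regions of electron density → sp3.
C6 carries 4 σ bonds, giving a steric number of 4, so it is sp3.
C7 — 4 σ bonds. Steric number 4, so sp3.
C8 is sp: 2 σ bonds, plus two π bonds, 2 electron-density regions.
C9: 2 σ bonds, plus two π bonds — 2 electron domains, sp.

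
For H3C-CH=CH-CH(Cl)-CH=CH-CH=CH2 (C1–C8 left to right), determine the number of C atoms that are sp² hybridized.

C1: sp3
C2: sp2 ✓
C3: sp2 ✓
C4: sp3
C5: sp2 ✓
C6: sp2 ✓
C7: sp2 ✓
C8: sp2 ✓
C2, C3, C5, C6, C7, C8 → 6 sp2 carbons.

6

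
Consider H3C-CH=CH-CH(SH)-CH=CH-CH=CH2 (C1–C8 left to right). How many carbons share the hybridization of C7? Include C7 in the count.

6

C7 is sp2 (one π bond).
C1: sp3
C2: sp2 ✓
C3: sp2 ✓
C4: sp3
C5: sp2 ✓
C6: sp2 ✓
C7: sp2 ✓
C8: sp2 ✓
6 carbons are sp2.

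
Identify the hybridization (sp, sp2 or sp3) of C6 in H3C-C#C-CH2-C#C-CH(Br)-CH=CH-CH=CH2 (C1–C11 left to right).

sp

C6 carries 2 σ bonds, plus two π bonds, giving a steric number of 2, so it is sp.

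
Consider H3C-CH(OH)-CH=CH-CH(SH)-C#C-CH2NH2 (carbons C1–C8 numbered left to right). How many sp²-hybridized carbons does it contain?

C1: sp3
C2: sp3
C3: sp2 ✓
C4: sp2 ✓
C5: sp3
C6: sp
C7: sp
C8: sp3
C3, C4 → 2 sp2 carbons.

2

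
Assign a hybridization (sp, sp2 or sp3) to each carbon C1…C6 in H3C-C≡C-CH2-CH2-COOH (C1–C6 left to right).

C1 (4 σ bonds) has steric number 4: sp3.
C2: 2 σ bonds, plus two π bonds — 2 electron domains, sp.
C3 (2 σ bonds, plus two π bonds) has steric number 2: sp.
C4: 4 σ bonds — 4 electron domains, sp3.
C5: 4 σ bonds — 4 electron domains, sp3.
C6: 3 σ bonds, plus one π bond — 3 electron domains, sp2.

C1 sp3, C2 sp, C3 sp, C4 sp3, C5 sp3, C6 sp2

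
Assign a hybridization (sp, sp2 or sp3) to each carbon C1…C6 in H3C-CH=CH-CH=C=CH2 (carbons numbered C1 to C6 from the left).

C1 sp3, C2 sp2, C3 sp2, C4 sp2, C5 sp, C6 sp2

C1: 4 σ bonds — 4 electron domains, sp3.
C2 — 3 σ bonds, plus one π bond. Steric number 3, so sp2.
C3 — 3 σ bonds, plus one π bond. Steric number 3, so sp2.
C4 carries 3 σ bonds, plus one π bond, giving a steric number of 3, so it is sp2.
C5: 2 σ bonds, plus two π bonds — 2 electron domains, sp.
C6 — 3 σ bonds, plus one π bond. Steric number 3, so sp2.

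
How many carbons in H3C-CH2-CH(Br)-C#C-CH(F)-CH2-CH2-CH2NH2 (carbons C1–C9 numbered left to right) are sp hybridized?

2

C1: sp3
C2: sp3
C3: sp3
C4: sp ✓
C5: sp ✓
C6: sp3
C7: sp3
C8: sp3
C9: sp3
C4, C5 → 2 sp carbons.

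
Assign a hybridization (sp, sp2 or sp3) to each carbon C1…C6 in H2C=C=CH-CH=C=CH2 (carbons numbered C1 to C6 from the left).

C1 sp2, C2 sp, C3 sp2, C4 sp2, C5 sp, C6 sp2

C1 (3 σ bonds, plus one π bond) has steric number 3: sp2.
C2 carries 2 σ bonds, plus two π bonds, giving a steric number of 2, so it is sp.
C3: 3 σ bonds, plus one π bond — 3 electron domains, sp2.
C4: 3 σ bonds, plus one π bond; 3 regions of electron density → sp2.
C5 is sp: 2 σ bonds, plus two π bonds, 2 electron-density regions.
C6 has 3 σ bonds, plus one π bond: steric number 3 → sp2.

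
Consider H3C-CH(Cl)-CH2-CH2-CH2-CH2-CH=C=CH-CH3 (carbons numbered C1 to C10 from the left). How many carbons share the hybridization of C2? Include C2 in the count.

C2 is sp3 (only σ bonds).
C1: sp3 ✓
C2: sp3 ✓
C3: sp3 ✓
C4: sp3 ✓
C5: sp3 ✓
C6: sp3 ✓
C7: sp2
C8: sp
C9: sp2
C10: sp3 ✓
7 carbons are sp3.

7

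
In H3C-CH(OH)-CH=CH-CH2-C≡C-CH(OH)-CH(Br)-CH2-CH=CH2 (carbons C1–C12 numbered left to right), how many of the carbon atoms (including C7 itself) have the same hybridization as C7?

C7 is sp (two π bonds).
C1: sp3
C2: sp3
C3: sp2
C4: sp2
C5: sp3
C6: sp ✓
C7: sp ✓
C8: sp3
C9: sp3
C10: sp3
C11: sp2
C12: sp2
2 carbons are sp.

2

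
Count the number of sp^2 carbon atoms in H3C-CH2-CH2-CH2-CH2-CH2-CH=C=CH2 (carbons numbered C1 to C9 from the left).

2

C1: sp3
C2: sp3
C3: sp3
C4: sp3
C5: sp3
C6: sp3
C7: sp2 ✓
C8: sp
C9: sp2 ✓
C7, C9 → 2 sp2 carbons.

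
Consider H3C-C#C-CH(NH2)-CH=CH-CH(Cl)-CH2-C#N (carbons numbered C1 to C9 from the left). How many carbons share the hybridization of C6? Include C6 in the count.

C6 is sp2 (one π bond).
C1: sp3
C2: sp
C3: sp
C4: sp3
C5: sp2 ✓
C6: sp2 ✓
C7: sp3
C8: sp3
C9: sp
2 carbons are sp2.

2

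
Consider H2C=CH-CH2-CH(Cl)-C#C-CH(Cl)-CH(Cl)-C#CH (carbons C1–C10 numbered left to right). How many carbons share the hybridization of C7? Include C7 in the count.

4

C7 is sp3 (only σ bonds).
C1: sp2
C2: sp2
C3: sp3 ✓
C4: sp3 ✓
C5: sp
C6: sp
C7: sp3 ✓
C8: sp3 ✓
C9: sp
C10: sp
4 carbons are sp3.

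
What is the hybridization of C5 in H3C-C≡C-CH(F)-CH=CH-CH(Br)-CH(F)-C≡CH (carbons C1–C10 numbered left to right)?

C5 — 3 σ bonds, plus one π bond. Steric number 3, so sp2.

sp2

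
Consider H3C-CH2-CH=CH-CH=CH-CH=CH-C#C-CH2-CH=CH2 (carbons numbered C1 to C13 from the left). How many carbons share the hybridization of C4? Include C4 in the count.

8

C4 is sp2 (one π bond).
C1: sp3
C2: sp3
C3: sp2 ✓
C4: sp2 ✓
C5: sp2 ✓
C6: sp2 ✓
C7: sp2 ✓
C8: sp2 ✓
C9: sp
C10: sp
C11: sp3
C12: sp2 ✓
C13: sp2 ✓
8 carbons are sp2.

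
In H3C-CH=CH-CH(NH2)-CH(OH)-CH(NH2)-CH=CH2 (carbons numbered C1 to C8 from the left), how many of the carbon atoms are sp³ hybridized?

C1: sp3 ✓
C2: sp2
C3: sp2
C4: sp3 ✓
C5: sp3 ✓
C6: sp3 ✓
C7: sp2
C8: sp2
C1, C4, C5, C6 → 4 sp3 carbons.

4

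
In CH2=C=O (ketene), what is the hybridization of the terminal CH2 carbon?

The terminal CH2 carbon: 3 σ bonds, plus one π bond — 3 electron domains, sp2.

sp²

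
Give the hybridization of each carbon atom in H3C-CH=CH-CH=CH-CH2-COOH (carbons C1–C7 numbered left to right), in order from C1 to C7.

C1 — 4 σ bonds. Steric number 4, so sp3.
C2 is sp2: 3 σ bonds, plus one π bond, 3 electron-density regions.
C3 is sp2: 3 σ bonds, plus one π bond, 3 electron-density regions.
C4 is sp2: 3 σ bonds, plus one π bond, 3 electron-density regions.
C5: 3 σ bonds, plus one π bond; 3 regions of electron density → sp2.
C6: 4 σ bonds — 4 electron domains, sp3.
C7: 3 σ bonds, plus one π bond; 3 regions of electron density → sp2.

C1 sp3, C2 sp2, C3 sp2, C4 sp2, C5 sp2, C6 sp3, C7 sp2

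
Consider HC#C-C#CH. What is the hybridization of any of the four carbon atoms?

Every carbon is part of a C≡C triple bond: two σ regions → sp.

sp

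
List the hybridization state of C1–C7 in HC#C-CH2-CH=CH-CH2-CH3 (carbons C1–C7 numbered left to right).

C1: 2 σ bonds, plus two π bonds — 2 electron domains, sp.
C2 — 2 σ bonds, plus two π bonds. Steric number 2, so sp.
C3 has 4 σ bonds: steric number 4 → sp3.
C4 — 3 σ bonds, plus one π bond. Steric number 3, so sp2.
C5 (3 σ bonds, plus one π bond) has steric number 3: sp2.
C6: 4 σ bonds — 4 electron domains, sp3.
C7 (4 σ bonds) has steric number 4: sp3.

C1 sp, C2 sp, C3 sp3, C4 sp2, C5 sp2, C6 sp3, C7 sp3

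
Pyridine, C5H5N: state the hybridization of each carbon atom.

Each carbon atom: 3 σ bonds, plus one π bond; 3 regions of electron density → sp2.

sp²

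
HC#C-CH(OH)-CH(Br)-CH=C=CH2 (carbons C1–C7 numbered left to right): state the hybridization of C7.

sp²

C7: 3 σ bonds, plus one π bond; 3 regions of electron density → sp2.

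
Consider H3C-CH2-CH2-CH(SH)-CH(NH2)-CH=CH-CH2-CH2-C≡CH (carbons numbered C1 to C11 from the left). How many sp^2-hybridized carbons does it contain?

C1: sp3
C2: sp3
C3: sp3
C4: sp3
C5: sp3
C6: sp2 ✓
C7: sp2 ✓
C8: sp3
C9: sp3
C10: sp
C11: sp
C6, C7 → 2 sp2 carbons.

2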